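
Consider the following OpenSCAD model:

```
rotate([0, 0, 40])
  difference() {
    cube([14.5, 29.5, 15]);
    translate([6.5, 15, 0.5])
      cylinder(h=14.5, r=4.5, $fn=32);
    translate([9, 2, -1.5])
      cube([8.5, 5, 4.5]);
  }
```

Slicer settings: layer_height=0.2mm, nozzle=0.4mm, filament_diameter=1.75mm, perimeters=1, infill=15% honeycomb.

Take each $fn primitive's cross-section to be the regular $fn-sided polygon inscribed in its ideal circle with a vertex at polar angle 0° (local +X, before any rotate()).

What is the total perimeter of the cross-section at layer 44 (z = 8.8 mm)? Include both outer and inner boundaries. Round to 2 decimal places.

At z = 8.8 mm: the 14.5×29.5 cube contributes its full rectangle (perimeter 88.00 mm); the cylinder at (6.5, 15): section is a regular 32-gon, circumradius r=4.5 (perimeter = 2·32·4.500·sin(180°/32) = 28.23 mm); the cube at (9, 2) is not intersected at this z (z outside [-1.5, 3]); Taking the first minus the rest: starting from the 14.5×29.5 cube, the r=4.5 cylinder at (6.5, 15) lies wholly inside it (removes its full 63.21 mm² and its 28.23 mm outline becomes a hole wall) — boundary (outer + 1 inner loop) = 116.23 mm; (whole slice rotated 40° about Z — lengths, areas and connectivity unchanged). Overall, the cross-section is one region with 1 hole. Total boundary length (outer + inner) = 116.23 mm.

116.23 mm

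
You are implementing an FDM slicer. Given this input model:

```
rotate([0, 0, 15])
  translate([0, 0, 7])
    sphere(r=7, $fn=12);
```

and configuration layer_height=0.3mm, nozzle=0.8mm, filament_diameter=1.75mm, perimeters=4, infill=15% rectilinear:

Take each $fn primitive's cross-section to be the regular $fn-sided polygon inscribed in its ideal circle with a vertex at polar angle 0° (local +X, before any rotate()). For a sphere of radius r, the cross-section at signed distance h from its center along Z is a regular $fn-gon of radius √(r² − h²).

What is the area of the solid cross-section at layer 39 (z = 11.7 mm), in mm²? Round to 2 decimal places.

At z = 11.7 mm: the r=7 sphere contributes a regular 12-gon of circumradius √(7²−4.7²) = 5.187 (area = (12/2)·5.187²·sin(360°/12) = 80.73 mm²); (rotated 15° about Z; rotation is an isometry so areas/perimeters/island counts are preserved). Overall, the cross-section is a single solid region. Net area = 80.73 mm².

80.73 mm²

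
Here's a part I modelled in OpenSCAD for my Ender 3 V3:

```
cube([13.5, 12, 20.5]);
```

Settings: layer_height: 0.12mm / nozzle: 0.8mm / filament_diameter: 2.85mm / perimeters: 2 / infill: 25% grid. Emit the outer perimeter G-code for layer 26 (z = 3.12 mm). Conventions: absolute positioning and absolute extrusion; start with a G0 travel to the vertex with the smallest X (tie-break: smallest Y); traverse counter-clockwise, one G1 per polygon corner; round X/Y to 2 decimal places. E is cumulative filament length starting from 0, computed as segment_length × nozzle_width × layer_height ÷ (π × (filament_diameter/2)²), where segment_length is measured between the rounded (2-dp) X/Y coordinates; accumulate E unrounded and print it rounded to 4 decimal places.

G0 X0.00 Y0.00 Z3.12
G1 X13.50 Y0.00 E0.2032
G1 X13.50 Y12.00 E0.3837
G1 X0.00 Y12.00 E0.5869
G1 X0.00 Y0.00 E0.7675

At z = 3.12 mm: the cube is present — its section is the full 13.5×12 rectangle. The outline is a single polygon with 4 vertices. Extrusion per mm of travel: 0.8 × 0.12 / (π × 1.425²) = 0.015048. Accumulating E over each segment gives final E = 0.7675.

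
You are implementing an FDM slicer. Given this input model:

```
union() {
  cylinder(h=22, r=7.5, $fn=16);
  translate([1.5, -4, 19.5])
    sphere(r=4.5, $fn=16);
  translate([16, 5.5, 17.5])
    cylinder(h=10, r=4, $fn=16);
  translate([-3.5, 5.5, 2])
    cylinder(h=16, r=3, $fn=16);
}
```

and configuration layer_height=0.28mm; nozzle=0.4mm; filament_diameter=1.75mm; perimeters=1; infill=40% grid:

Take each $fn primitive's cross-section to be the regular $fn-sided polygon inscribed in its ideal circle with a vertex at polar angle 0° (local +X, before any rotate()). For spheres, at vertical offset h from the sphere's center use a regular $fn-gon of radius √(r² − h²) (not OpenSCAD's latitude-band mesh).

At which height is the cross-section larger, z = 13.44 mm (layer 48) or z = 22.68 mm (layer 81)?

Layer 48 (z = 13.44): the r=7.5 cylinder gives a regular 16-gon of circumradius 7.5 (constant along its height) (area = (16/2)·7.500²·sin(360°/16) = 172.21 mm²); the sphere at (1.5, -4) does not reach this height (|z−center|=6.060 > r=4.5); the cylinder at (16, 5.5) is absent (z outside [17.5, 27.5]); the r=3 cylinder at (-3.5, 5.5) gives a regular 16-gon of circumradius 3 (constant along its height) (area = (16/2)·3.000²·sin(360°/16) = 27.55 mm²); Taking the union: the regions partially overlap — summed areas 199.76 mm² minus the doubly-counted overlap 17.79 mm² gives 181.97 mm² — area = 181.97 mm². So its area = 181.97 mm². Layer 81 (z = 22.68): the cylinder is not intersected at this z (z outside [0, 22]); the r=4.5 sphere at (1.5, -4) contributes a regular 16-gon of circumradius √(4.5²−3.18²) = 3.184 (area = (16/2)·3.184²·sin(360°/16) = 31.04 mm²); the cylinder at (16, 5.5): section is a regular 16-gon, circumradius r=4 (area = (16/2)·4.000²·sin(360°/16) = 48.98 mm²); the cylinder at (-3.5, 5.5) is not intersected at this z (z outside [2, 18]); Merging all regions: the 2 present regions are separate (no shared area or edge), so areas and boundary lengths simply add and each stays a separate island — area = 80.02 mm². So its area = 80.02 mm². Layer 48 is larger (181.97 vs 80.02 mm²).

layer 48 (z = 13.44 mm)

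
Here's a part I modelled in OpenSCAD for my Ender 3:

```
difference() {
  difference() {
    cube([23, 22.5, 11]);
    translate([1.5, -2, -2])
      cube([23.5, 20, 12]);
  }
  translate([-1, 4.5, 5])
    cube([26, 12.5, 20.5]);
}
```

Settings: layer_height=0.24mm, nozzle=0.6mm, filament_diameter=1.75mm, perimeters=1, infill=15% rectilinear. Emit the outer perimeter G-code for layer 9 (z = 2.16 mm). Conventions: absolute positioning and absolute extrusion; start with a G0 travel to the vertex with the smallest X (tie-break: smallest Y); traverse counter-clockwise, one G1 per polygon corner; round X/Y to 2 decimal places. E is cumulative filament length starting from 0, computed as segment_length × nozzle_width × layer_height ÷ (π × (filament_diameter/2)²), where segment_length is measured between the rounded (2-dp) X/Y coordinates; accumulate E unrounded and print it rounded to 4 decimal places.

At z = 2.16 mm: the cube (footprint 23×22.5) is included at this height; the cube at (1.5, -2) (footprint 23.5×20) is included at this height; Subtracting the remaining from the first: starting from the 23×22.5 cube, the 23.5×20 cube at (1.5, -2) partially overlaps it — only the 387.00 mm² overlap (of its 470.00 mm²) is removed, clipping the outline — 1 connected region; the cube at (-1, 4.5) is not intersected at this z (z outside [5, 25.5]); After the difference (first − rest): none of the subtracted shapes is present at this height, so that combined region is unchanged — 1 connected region. The outline is a single polygon with 6 vertices. Extrusion per mm of travel: 0.6 × 0.24 / (π × 0.875²) = 0.059868. Accumulating E over each segment gives final E = 5.4480.

G0 X0.00 Y0.00 Z2.16
G1 X1.50 Y0.00 E0.0898
G1 X1.50 Y18.00 E1.1674
G1 X23.00 Y18.00 E2.4546
G1 X23.00 Y22.50 E2.7240
G1 X0.00 Y22.50 E4.1010
G1 X0.00 Y0.00 E5.4480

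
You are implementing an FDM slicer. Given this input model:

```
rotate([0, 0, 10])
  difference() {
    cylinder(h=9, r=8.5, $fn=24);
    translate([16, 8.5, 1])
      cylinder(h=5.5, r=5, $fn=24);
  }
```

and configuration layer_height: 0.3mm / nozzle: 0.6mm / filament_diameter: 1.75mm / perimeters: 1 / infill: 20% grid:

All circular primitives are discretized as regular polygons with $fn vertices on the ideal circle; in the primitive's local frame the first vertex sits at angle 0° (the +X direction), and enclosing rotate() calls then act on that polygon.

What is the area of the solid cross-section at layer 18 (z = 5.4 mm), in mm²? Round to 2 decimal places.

At z = 5.4 mm: the cylinder: section is a regular 24-gon, circumradius r=8.5 (area = (24/2)·8.500²·sin(360°/24) = 224.40 mm²); the r=5 cylinder at (16, 8.5) contributes a regular 24-gon of circumradius 5 (area = (24/2)·5.000²·sin(360°/24) = 77.65 mm²); Subtracting the remaining from the first: starting from the r=8.5 cylinder (224.40 mm²), the r=5 cylinder at (16, 8.5) misses the remaining region (no effect) — area = 224.40 mm²; (rotated 10° about Z; rotation is an isometry so areas/perimeters/island counts are preserved). Overall, the cross-section is a single solid region. Net area = 224.40 mm².

224.40 mm²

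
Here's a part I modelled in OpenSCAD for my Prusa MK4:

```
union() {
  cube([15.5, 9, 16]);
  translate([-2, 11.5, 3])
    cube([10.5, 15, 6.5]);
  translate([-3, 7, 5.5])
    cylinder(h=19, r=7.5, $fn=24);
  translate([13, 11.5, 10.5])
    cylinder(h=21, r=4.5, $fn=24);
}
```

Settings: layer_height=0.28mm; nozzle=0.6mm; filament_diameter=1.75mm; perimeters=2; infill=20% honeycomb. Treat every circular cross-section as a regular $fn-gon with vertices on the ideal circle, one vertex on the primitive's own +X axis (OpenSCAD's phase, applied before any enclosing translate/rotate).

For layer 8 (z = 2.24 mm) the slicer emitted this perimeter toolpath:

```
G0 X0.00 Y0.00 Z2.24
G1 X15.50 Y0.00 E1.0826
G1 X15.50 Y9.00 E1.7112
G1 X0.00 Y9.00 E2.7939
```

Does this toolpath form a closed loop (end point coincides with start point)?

no

Start point (G0): (0.00, 0.00). End point (last G1): the path does not return to the start — open.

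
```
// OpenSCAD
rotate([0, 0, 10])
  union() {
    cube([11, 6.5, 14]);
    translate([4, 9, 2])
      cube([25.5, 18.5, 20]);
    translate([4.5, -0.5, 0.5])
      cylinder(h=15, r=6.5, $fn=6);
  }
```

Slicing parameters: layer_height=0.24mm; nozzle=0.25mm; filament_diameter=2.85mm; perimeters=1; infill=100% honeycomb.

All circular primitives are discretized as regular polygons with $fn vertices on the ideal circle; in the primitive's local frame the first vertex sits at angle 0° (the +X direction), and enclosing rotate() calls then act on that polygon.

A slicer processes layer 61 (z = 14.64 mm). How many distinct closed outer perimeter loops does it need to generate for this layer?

2

At z = 14.64 mm: the cube does not reach this height (z outside [0, 14]); the 25.5×18.5 cube at (4, 9) contributes its full rectangle; the r=6.5 cylinder at (4.5, -0.5) gives a regular 6-gon of circumradius 6.5 (constant along its height); Combining (union): the 2 present regions are separate (no shared area or edge), so areas and boundary lengths simply add and each stays a separate island — 2 connected regions; (whole slice rotated 10° about Z — lengths, areas and connectivity unchanged). The result has 2 disconnected regions.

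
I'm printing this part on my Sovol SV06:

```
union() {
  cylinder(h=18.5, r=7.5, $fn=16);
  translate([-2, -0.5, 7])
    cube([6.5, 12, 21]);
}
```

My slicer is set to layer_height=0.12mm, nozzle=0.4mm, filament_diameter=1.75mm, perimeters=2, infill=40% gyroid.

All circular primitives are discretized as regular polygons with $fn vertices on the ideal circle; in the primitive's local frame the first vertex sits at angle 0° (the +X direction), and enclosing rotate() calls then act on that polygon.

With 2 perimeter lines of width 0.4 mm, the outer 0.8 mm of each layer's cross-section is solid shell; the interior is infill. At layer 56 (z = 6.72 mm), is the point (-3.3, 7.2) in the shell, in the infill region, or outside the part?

outside

At z = 6.72 mm: the cylinder: section is a regular 16-gon, circumradius r=7.5; the cube at (-2, -0.5) is not intersected at this z (z outside [7, 28]); Taking the union: only the r=7.5 cylinder is present, so the union is just that shape — 1 connected region. Overall, the cross-section is a single solid region. The nearest boundary edge runs (-2.87, 6.93)→(-5.30, 5.30); distance from the point to it = 0.46 mm. The point is not inside any of the regions above, so it lies outside the cross-section (0.46 mm from the nearest boundary).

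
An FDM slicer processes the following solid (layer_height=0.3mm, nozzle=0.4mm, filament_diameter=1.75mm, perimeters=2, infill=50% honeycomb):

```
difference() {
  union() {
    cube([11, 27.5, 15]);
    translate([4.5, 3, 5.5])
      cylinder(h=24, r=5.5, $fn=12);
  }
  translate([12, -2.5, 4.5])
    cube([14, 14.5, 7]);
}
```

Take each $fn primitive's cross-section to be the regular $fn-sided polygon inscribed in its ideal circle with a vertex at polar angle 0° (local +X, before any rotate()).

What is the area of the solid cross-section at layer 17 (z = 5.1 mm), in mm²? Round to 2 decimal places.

At z = 5.1 mm: the cube (footprint 11×27.5) is included at this height (area 302.50 mm²); the cylinder at (4.5, 3) does not reach this height (z outside [5.5, 29.5]); Combining (union): only the 11×27.5 cube is present, so the union is just that shape — area = 302.50 mm²; the cube at (12, -2.5) is present — its section is the full 14×14.5 rectangle (area 203.00 mm²); Taking the first minus the rest: starting from that combined region (302.50 mm²), the 14×14.5 cube at (12, -2.5) misses the remaining region (no effect) — area = 302.50 mm². Overall, the cross-section is a single solid region. Net area = 302.50 mm².

302.50 mm²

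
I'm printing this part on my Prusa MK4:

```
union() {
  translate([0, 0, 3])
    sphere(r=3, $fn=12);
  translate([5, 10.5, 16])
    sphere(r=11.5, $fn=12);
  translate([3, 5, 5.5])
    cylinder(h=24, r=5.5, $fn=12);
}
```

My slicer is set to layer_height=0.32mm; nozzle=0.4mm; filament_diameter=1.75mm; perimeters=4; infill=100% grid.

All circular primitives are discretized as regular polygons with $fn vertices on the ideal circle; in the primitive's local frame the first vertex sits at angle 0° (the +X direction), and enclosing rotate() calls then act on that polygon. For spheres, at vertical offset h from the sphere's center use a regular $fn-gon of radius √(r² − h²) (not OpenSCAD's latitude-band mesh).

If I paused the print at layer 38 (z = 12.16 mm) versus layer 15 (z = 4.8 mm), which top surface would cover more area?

Layer 38 (z = 12.16): the sphere does not reach this height (|z−center|=9.160 > r=3); the sphere at (5, 10.5): section is a regular 12-gon, circumradius = √(r²−h²) = √(11.5²−3.84²) = 10.840 (area = (12/2)·10.840²·sin(360°/12) = 352.51 mm²); the r=5.5 cylinder at (3, 5) contributes a regular 12-gon of circumradius 5.5 (area = (12/2)·5.500²·sin(360°/12) = 90.75 mm²); Combining (union): the regions partially overlap — summed areas 443.26 mm² minus the doubly-counted overlap 87.80 mm² gives 355.46 mm² — area = 355.46 mm². So its area = 355.46 mm². Layer 15 (z = 4.8): the r=3 sphere slices to a regular 12-gon of circumradius 2.400 (√(r²−h²) with h=1.8 from center) (area = (12/2)·2.400²·sin(360°/12) = 17.28 mm²); the sphere at (5, 10.5): section is a regular 12-gon, circumradius = √(r²−h²) = √(11.5²−11.2²) = 2.610 (area = (12/2)·2.610²·sin(360°/12) = 20.43 mm²); the cylinder at (3, 5) is absent (z outside [5.5, 29.5]); Combining (union): the 2 present regions are separate (no shared area or edge), so areas and boundary lengths simply add and each stays a separate island — area = 37.71 mm². So its area = 37.71 mm². Layer 38 is larger (355.46 vs 37.71 mm²).

layer 38 (z = 12.16 mm)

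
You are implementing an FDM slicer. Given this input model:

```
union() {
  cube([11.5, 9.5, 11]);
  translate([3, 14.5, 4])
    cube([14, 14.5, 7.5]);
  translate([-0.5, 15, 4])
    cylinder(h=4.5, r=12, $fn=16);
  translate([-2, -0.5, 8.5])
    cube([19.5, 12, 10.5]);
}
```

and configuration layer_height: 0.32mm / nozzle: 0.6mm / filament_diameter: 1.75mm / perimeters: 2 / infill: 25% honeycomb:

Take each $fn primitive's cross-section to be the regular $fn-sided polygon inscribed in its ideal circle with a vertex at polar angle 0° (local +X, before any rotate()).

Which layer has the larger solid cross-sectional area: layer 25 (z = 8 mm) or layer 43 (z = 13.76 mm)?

layer 25 (z = 8 mm)

Layer 25 (z = 8): the cube is present — its section is the full 11.5×9.5 rectangle (area 109.25 mm²); the 14×14.5 cube at (3, 14.5) contributes its full rectangle (area 203.00 mm²); the r=12 cylinder at (-0.5, 15) contributes a regular 16-gon of circumradius 12 (area = (16/2)·12.000²·sin(360°/16) = 440.85 mm²); the cube at (-2, -0.5) does not reach this height (z outside [8.5, 19]); Merging all regions: the regions partially overlap — summed areas 753.10 mm² minus the doubly-counted overlap 117.85 mm² gives 635.26 mm² — area = 635.26 mm². So its area = 635.26 mm². Layer 43 (z = 13.76): the cube does not reach this height (z outside [0, 11]); the cube at (3, 14.5) does not reach this height (z outside [4, 11.5]); the cylinder at (-0.5, 15) does not reach this height (z outside [4, 8.5]); the cube at (-2, -0.5) is present — its section is the full 19.5×12 rectangle (area 234.00 mm²); Taking the union: only the 19.5×12 cube at (-2, -0.5) is present, so the union is just that shape — area = 234.00 mm². So its area = 234.00 mm². Layer 25 is larger (635.26 vs 234.00 mm²).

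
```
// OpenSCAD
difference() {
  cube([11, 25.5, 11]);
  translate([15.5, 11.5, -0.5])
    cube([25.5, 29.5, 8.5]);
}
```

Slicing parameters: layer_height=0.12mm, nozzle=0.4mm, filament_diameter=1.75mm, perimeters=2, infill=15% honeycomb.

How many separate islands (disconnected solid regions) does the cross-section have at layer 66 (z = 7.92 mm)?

At z = 7.92 mm: the 11×25.5 cube contributes its full rectangle; the cube at (15.5, 11.5) (footprint 25.5×29.5) is included at this height; Subtracting the remaining from the first: starting from the 11×25.5 cube, the 25.5×29.5 cube at (15.5, 11.5) misses the remaining region (no effect) — 1 connected region. Overall, the cross-section is a single solid region. Island count = 1.

1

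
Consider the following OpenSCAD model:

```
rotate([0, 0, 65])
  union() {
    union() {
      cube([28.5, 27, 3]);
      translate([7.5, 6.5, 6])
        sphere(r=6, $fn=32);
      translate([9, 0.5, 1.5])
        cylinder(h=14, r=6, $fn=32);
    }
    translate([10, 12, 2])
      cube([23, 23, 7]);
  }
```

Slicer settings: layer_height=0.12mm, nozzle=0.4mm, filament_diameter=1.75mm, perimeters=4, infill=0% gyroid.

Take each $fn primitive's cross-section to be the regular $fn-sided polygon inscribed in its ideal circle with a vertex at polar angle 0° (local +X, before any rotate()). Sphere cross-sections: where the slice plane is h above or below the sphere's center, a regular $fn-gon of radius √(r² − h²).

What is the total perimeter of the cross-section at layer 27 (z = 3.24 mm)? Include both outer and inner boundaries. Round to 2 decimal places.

140.71 mm

At z = 3.24 mm: the cube does not reach this height (z outside [0, 3]); the r=6 sphere at (7.5, 6.5) contributes a regular 32-gon of circumradius √(6²−2.76²) = 5.328 (perimeter = 2·32·5.328·sin(180°/32) = 33.42 mm); the r=6 cylinder at (9, 0.5) contributes a regular 32-gon of circumradius 6 (perimeter = 2·32·6.000·sin(180°/32) = 37.64 mm); Combining (union): the regions partially overlap (shared area 33.85 mm²), so the edge portions inside another operand are dropped and the merged outline is re-measured after clipping — boundary = 48.71 mm; the 23×23 cube at (10, 12) contributes its full rectangle (perimeter 92.00 mm); Combining (union): the 2 present regions are separate (no shared area or edge), so areas and boundary lengths simply add and each stays a separate island — boundary = 140.71 mm; (whole slice rotated 65° about Z — lengths, areas and connectivity unchanged). Overall, the cross-section has 2 separate islands. Total boundary length (outer) = 140.71 mm.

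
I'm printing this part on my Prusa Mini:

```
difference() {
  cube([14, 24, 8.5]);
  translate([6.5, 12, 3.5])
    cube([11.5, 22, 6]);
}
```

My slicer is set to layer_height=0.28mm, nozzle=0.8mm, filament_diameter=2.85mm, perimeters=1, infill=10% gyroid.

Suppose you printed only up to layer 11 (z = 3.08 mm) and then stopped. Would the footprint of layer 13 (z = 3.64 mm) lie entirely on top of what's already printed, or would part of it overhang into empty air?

entirely on top

Compare the two slices. At z = 3.08: the 14×24 cube contributes its full rectangle (area 336.00 mm²); the cube at (6.5, 12) is not intersected at this z (z outside [3.5, 9.5]); Subtracting the remaining from the first: none of the subtracted shapes is present at this height, so the 14×24 cube is unchanged — area = 336.00 mm². At z = 3.64: the cube (footprint 14×24) is included at this height (area 336.00 mm²); the cube at (6.5, 12) (footprint 11.5×22) is included at this height (area 253.00 mm²); Taking the first minus the rest: starting from the 14×24 cube (336.00 mm²), the 11.5×22 cube at (6.5, 12) partially overlaps it — only the 90.00 mm² overlap (of its 253.00 mm²) is removed, clipping the outline — area = 246.00 mm². Checking containment: the cross-section at z = 3.64 is a subset of the cross-section at z = 3.08.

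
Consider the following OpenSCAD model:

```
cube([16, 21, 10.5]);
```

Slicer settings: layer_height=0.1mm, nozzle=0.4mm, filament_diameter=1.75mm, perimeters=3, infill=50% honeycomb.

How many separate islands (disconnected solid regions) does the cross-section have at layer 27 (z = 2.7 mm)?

1

At z = 2.7 mm: the 16×21 cube contributes its full rectangle. Overall, the cross-section is a single solid region. Island count = 1.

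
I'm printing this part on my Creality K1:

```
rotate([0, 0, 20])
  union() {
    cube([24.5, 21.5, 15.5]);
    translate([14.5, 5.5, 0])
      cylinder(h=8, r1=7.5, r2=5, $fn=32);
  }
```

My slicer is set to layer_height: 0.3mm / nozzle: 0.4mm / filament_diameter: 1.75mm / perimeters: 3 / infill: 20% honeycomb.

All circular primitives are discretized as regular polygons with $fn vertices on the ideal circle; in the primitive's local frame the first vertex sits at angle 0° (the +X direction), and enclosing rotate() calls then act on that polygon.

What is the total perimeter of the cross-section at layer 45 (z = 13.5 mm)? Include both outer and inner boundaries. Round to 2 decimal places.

At z = 13.5 mm: the cube is present — its section is the full 24.5×21.5 rectangle (perimeter 92.00 mm); the cone at (14.5, 5.5) does not reach this height (z outside [0, 8]); Merging all regions: only the 24.5×21.5 cube is present, so the union is just that shape — boundary = 92.00 mm; (rotated 20° about Z; rotation is an isometry so areas/perimeters/island counts are preserved). Overall, the cross-section is a single solid region. Total boundary length (outer) = 92.00 mm.

92.00 mm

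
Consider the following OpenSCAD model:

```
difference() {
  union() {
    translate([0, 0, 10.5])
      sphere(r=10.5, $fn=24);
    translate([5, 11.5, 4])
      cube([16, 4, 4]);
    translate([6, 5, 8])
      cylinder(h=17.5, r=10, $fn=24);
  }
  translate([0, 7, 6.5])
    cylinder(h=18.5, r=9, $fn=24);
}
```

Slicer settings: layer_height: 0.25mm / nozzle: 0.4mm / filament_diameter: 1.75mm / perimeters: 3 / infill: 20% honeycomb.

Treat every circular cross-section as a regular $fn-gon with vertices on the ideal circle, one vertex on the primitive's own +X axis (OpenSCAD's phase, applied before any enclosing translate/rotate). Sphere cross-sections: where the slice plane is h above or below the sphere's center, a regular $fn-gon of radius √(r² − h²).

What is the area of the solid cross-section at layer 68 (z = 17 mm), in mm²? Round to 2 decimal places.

214.98 mm²

At z = 17 mm: the r=10.5 sphere contributes a regular 24-gon of circumradius √(10.5²−6.5²) = 8.246 (area = (24/2)·8.246²·sin(360°/24) = 211.20 mm²); the cube at (5, 11.5) is absent (z outside [4, 8]); the cylinder at (6, 5): section is a regular 24-gon, circumradius r=10 (area = (24/2)·10.000²·sin(360°/24) = 310.58 mm²); Taking the union: the regions partially overlap — summed areas 521.78 mm² minus the doubly-counted overlap 119.82 mm² gives 401.96 mm² — area = 401.96 mm²; the r=9 cylinder at (0, 7) gives a regular 24-gon of circumradius 9 (constant along its height) (area = (24/2)·9.000²·sin(360°/24) = 251.57 mm²); Subtracting the remaining from the first: starting from that combined region (401.96 mm²), the r=9 cylinder at (0, 7) partially overlaps it — only the 186.98 mm² overlap (of its 251.57 mm²) is removed, clipping the outline — area = 214.98 mm². Overall, the cross-section is a single solid region. Net area = 214.98 mm².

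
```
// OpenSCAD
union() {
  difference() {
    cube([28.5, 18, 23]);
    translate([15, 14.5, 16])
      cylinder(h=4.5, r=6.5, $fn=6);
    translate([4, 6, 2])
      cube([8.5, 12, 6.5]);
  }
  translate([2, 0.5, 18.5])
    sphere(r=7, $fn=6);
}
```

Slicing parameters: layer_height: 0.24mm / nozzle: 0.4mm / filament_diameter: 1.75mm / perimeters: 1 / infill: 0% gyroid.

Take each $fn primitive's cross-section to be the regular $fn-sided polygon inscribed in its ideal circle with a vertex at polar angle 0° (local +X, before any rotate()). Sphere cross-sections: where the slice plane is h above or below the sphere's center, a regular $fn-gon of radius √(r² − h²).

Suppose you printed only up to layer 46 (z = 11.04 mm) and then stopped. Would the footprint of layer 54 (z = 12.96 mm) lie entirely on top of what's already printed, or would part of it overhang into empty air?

Compare the two slices. At z = 11.04: the cube is present — its section is the full 28.5×18 rectangle (area 513.00 mm²); the cylinder at (15, 14.5) is not intersected at this z (z outside [16, 20.5]); the cube at (4, 6) is not intersected at this z (z outside [2, 8.5]); Subtracting the remaining from the first: none of the subtracted shapes is present at this height, so the 28.5×18 cube is unchanged — area = 513.00 mm²; the sphere at (2, 0.5) does not reach this height (|z−center|=7.460 > r=7); Merging all regions: only the result so far is present, so the union is just that shape — area = 513.00 mm². At z = 12.96: the 28.5×18 cube contributes its full rectangle (area 513.00 mm²); the cylinder at (15, 14.5) is not intersected at this z (z outside [16, 20.5]); the cube at (4, 6) does not reach this height (z outside [2, 8.5]); After the difference (first − rest): none of the subtracted shapes is present at this height, so the 28.5×18 cube is unchanged — area = 513.00 mm²; the r=7 sphere at (2, 0.5) contributes a regular 6-gon of circumradius √(7²−5.54²) = 4.279 (area = (6/2)·4.279²·sin(360°/6) = 47.57 mm²); Combining (union): the regions partially overlap — summed areas 560.57 mm² minus the doubly-counted overlap 22.37 mm² gives 538.20 mm² — area = 538.20 mm². Checking containment: at z = 12.96 the cross-section extends beyond the z = 11.04 cross-section by about 25.20 mm².

part overhangs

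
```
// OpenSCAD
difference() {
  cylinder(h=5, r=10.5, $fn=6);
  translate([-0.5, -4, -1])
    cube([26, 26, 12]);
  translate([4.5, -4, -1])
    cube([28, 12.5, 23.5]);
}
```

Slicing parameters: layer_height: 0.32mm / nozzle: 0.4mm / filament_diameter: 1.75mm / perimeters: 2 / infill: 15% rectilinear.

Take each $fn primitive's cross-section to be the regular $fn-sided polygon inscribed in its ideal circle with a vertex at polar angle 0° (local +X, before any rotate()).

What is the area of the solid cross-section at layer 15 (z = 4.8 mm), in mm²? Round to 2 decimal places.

At z = 4.8 mm: the r=10.5 cylinder contributes a regular 6-gon of circumradius 10.5 (area = (6/2)·10.500²·sin(360°/6) = 286.44 mm²); the cube at (-0.5, -4) is present — its section is the full 26×26 rectangle (area 676.00 mm²); the 28×12.5 cube at (4.5, -4) contributes its full rectangle (area 350.00 mm²); Subtracting the remaining from the first: starting from the r=10.5 cylinder (286.44 mm²), the 26×26 cube at (-0.5, -4) partially overlaps it — only the 115.54 mm² overlap (of its 676.00 mm²) is removed, clipping the outline; the 28×12.5 cube at (4.5, -4) misses the remaining region (no effect) — area = 170.90 mm². Overall, the cross-section is a single solid region. Net area = 170.90 mm².

170.90 mm²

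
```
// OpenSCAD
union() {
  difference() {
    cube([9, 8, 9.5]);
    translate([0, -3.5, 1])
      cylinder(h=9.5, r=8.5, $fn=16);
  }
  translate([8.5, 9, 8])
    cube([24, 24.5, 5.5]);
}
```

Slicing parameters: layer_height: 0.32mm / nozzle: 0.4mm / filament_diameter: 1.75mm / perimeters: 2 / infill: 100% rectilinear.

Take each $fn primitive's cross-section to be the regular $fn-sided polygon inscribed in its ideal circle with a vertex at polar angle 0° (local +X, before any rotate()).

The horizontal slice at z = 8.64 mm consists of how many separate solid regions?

At z = 8.64 mm: the cube (footprint 9×8) is included at this height; the r=8.5 cylinder at (0, -3.5) gives a regular 16-gon of circumradius 8.5 (constant along its height); After the difference (first − rest): starting from the 9×8 cube, the r=8.5 cylinder at (0, -3.5) partially overlaps it — only the 26.78 mm² overlap (of its 221.19 mm²) is removed, clipping the outline — 1 connected region; the cube at (8.5, 9) (footprint 24×24.5) is included at this height; Taking the union: the 2 present regions are separate (no shared area or edge), so areas and boundary lengths simply add and each stays a separate island — 2 connected regions. The result has 2 disconnected regions.

2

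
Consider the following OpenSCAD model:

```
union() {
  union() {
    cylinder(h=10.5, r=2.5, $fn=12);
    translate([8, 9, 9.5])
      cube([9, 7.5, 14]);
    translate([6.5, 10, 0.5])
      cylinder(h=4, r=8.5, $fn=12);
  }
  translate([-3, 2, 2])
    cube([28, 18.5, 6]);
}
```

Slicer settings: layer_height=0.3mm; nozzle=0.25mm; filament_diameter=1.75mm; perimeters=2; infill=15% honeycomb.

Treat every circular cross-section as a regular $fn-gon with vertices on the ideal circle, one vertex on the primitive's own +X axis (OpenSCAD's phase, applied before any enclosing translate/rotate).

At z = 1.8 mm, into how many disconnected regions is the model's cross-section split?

2

At z = 1.8 mm: the r=2.5 cylinder contributes a regular 12-gon of circumradius 2.5; the cube at (8, 9) does not reach this height (z outside [9.5, 23.5]); the r=8.5 cylinder at (6.5, 10) contributes a regular 12-gon of circumradius 8.5; Combining (union): the 2 present regions are separate (no shared area or edge), so areas and boundary lengths simply add and each stays a separate island — 2 connected regions; the cube at (-3, 2) does not reach this height (z outside [2, 8]); Merging all regions: only the result so far is present, so the union is just that shape — 2 connected regions. The result has 2 disconnected regions.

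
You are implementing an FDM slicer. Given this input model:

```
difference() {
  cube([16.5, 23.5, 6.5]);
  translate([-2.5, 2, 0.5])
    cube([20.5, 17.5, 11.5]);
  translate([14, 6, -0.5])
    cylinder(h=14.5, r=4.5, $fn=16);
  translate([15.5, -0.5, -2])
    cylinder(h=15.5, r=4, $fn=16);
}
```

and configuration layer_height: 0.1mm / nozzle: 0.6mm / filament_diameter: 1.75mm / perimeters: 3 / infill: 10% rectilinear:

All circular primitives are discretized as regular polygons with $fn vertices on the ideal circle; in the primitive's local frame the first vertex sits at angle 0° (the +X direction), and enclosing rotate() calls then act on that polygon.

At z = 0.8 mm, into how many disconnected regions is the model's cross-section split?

At z = 0.8 mm: the cube is present — its section is the full 16.5×23.5 rectangle; the cube at (-2.5, 2) is present — its section is the full 20.5×17.5 rectangle; the r=4.5 cylinder at (14, 6) gives a regular 16-gon of circumradius 4.5 (constant along its height); the cylinder at (15.5, -0.5): section is a regular 16-gon, circumradius r=4; Taking the first minus the rest: starting from the 16.5×23.5 cube, the 20.5×17.5 cube at (-2.5, 2) partially overlaps it — only the 288.75 mm² overlap (of its 358.75 mm²) is removed, clipping the outline; the r=4.5 cylinder at (14, 6) partially overlaps it — only the 1.17 mm² overlap (of its 61.99 mm²) is removed, clipping the outline; the r=4 cylinder at (15.5, -0.5) partially overlaps it — only the 8.05 mm² overlap (of its 48.98 mm²) is removed, clipping the outline — 2 connected regions. The result has 2 disconnected regions.

2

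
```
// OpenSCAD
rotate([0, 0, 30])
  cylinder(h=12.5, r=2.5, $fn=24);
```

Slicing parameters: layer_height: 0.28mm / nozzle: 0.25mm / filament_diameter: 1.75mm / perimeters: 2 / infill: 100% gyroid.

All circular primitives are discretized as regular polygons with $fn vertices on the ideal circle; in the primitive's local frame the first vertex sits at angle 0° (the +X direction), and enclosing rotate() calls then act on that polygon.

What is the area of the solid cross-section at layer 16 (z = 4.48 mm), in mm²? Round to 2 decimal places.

At z = 4.48 mm: the r=2.5 cylinder contributes a regular 24-gon of circumradius 2.5 (area = (24/2)·2.500²·sin(360°/24) = 19.41 mm²); (whole slice rotated 30° about Z — lengths, areas and connectivity unchanged). Overall, the cross-section is a single solid region. Net area = 19.41 mm².

19.41 mm²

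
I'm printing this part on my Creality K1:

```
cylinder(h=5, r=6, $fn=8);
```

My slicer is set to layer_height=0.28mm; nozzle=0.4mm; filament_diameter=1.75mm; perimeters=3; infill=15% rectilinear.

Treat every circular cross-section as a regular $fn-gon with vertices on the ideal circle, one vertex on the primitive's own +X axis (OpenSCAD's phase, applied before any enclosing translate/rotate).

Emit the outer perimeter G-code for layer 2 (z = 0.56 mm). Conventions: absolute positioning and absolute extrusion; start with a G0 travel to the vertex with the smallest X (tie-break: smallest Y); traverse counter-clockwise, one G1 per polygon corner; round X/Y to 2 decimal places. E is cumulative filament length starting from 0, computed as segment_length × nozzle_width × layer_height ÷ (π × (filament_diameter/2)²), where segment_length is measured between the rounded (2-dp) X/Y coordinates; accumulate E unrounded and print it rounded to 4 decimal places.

At z = 0.56 mm: the cylinder: section is a regular 8-gon, circumradius r=6. The outline is a single polygon with 8 vertices. Extrusion per mm of travel: 0.4 × 0.28 / (π × 0.875²) = 0.046564. Accumulating E over each segment gives final E = 1.7101.

G0 X-6.00 Y0.00 Z0.56
G1 X-4.24 Y-4.24 E0.2138
G1 X0.00 Y-6.00 E0.4275
G1 X4.24 Y-4.24 E0.6413
G1 X6.00 Y0.00 E0.8551
G1 X4.24 Y4.24 E1.0688
G1 X0.00 Y6.00 E1.2826
G1 X-4.24 Y4.24 E1.4964
G1 X-6.00 Y0.00 E1.7101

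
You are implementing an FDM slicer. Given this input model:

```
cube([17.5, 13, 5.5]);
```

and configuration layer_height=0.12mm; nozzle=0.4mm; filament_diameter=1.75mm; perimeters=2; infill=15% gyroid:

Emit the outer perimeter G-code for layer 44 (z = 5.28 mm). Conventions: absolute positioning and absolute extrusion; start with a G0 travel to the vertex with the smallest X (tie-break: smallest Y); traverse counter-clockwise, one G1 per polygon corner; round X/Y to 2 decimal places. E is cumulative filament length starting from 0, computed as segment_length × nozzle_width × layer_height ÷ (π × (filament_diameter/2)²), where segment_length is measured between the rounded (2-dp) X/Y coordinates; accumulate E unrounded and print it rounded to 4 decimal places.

G0 X0.00 Y0.00 Z5.28
G1 X17.50 Y0.00 E0.3492
G1 X17.50 Y13.00 E0.6087
G1 X0.00 Y13.00 E0.9579
G1 X0.00 Y0.00 E1.2173

At z = 5.28 mm: the 17.5×13 cube contributes its full rectangle. The outline is a single polygon with 4 vertices. Extrusion per mm of travel: 0.4 × 0.12 / (π × 0.875²) = 0.019956. Accumulating E over each segment gives final E = 1.2173.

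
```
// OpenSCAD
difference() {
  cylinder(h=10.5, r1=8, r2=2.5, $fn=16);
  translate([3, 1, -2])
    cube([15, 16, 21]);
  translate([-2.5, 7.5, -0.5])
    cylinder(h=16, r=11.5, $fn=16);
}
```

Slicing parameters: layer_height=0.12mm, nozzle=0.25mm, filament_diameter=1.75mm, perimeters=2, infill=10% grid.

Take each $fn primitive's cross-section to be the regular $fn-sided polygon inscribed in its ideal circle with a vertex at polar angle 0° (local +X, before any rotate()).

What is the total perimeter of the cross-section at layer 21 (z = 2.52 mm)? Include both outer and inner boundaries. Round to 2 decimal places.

31.78 mm

At z = 2.52 mm: the cone: at t=0.240 of its height the radius interpolates to r₁+(r₂−r₁)t = 6.680, giving a regular 16-gon of that circumradius (perimeter = 2·16·6.680·sin(180°/16) = 41.70 mm); the cube at (3, 1) is present — its section is the full 15×16 rectangle (perimeter 62.00 mm); the r=11.5 cylinder at (-2.5, 7.5) contributes a regular 16-gon of circumradius 11.5 (perimeter = 2·16·11.500·sin(180°/16) = 71.79 mm); Subtracting the remaining from the first: starting from the cone, the 15×16 cube at (3, 1) partially overlaps it — only the 11.47 mm² overlap (of its 240.00 mm²) is removed, clipping the outline; the r=11.5 cylinder at (-2.5, 7.5) partially overlaps it — only the 93.22 mm² overlap (of its 404.88 mm²) is removed, clipping the outline — boundary = 31.78 mm. Overall, the cross-section is a single solid region. Total boundary length (outer) = 31.78 mm.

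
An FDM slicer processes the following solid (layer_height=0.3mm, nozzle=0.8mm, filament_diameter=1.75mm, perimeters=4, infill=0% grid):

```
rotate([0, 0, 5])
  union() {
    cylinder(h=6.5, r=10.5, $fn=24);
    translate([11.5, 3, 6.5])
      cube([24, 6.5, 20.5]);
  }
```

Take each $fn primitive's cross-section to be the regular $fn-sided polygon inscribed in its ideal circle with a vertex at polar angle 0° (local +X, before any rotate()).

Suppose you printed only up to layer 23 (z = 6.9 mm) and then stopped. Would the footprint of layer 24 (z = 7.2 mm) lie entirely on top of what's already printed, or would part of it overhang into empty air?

Compare the two slices. At z = 6.9: the cylinder does not reach this height (z outside [0, 6.5]); the cube at (11.5, 3) (footprint 24×6.5) is included at this height (area 156.00 mm²); Merging all regions: only the 24×6.5 cube at (11.5, 3) is present, so the union is just that shape — area = 156.00 mm²; (rotated 5° about Z; rotation is an isometry so areas/perimeters/island counts are preserved). At z = 7.2: the cylinder is absent (z outside [0, 6.5]); the cube at (11.5, 3) (footprint 24×6.5) is included at this height (area 156.00 mm²); Combining (union): only the 24×6.5 cube at (11.5, 3) is present, so the union is just that shape — area = 156.00 mm²; (whole slice rotated 5° about Z — lengths, areas and connectivity unchanged). Checking containment: the cross-section at z = 7.2 is a subset of the cross-section at z = 6.9.

entirely on top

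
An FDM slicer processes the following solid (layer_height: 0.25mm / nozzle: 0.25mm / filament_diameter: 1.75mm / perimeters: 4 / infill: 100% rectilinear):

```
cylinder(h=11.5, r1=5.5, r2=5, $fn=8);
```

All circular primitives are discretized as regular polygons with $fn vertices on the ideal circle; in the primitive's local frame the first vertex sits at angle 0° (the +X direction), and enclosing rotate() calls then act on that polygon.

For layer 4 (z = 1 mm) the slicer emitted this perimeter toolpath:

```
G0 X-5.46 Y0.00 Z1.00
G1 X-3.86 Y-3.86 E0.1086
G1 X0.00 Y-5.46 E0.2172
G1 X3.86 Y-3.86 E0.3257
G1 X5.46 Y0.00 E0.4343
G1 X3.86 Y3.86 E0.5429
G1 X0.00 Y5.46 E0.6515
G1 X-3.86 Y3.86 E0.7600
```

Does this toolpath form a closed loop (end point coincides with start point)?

no

Start point (G0): (-5.46, 0.00). End point (last G1): the path does not return to the start — open.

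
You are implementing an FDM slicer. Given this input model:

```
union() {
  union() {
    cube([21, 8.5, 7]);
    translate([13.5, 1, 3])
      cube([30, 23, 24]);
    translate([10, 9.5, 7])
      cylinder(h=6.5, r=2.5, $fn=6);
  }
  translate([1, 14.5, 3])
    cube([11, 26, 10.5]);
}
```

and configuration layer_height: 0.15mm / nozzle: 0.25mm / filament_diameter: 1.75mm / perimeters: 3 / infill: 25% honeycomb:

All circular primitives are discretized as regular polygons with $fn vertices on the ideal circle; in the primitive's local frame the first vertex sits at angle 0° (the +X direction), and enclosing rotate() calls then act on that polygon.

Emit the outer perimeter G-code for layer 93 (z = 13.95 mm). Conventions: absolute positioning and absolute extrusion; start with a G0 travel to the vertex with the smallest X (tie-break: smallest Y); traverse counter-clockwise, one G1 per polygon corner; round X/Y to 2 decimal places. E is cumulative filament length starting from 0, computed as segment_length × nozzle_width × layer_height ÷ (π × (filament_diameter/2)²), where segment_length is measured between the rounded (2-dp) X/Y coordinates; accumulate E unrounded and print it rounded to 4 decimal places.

G0 X13.50 Y1.00 Z13.95
G1 X43.50 Y1.00 E0.4677
G1 X43.50 Y24.00 E0.8263
G1 X13.50 Y24.00 E1.2940
G1 X13.50 Y1.00 E1.6526

At z = 13.95 mm: the cube is not intersected at this z (z outside [0, 7]); the 30×23 cube at (13.5, 1) contributes its full rectangle; the cylinder at (10, 9.5) does not reach this height (z outside [7, 13.5]); Combining (union): only the 30×23 cube at (13.5, 1) is present, so the union is just that shape — 1 connected region; the cube at (1, 14.5) is absent (z outside [3, 13.5]); Combining (union): only that combined region is present, so the union is just that shape — 1 connected region. The outline is a single polygon with 4 vertices. Extrusion per mm of travel: 0.25 × 0.15 / (π × 0.875²) = 0.015591. Accumulating E over each segment gives final E = 1.6526.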